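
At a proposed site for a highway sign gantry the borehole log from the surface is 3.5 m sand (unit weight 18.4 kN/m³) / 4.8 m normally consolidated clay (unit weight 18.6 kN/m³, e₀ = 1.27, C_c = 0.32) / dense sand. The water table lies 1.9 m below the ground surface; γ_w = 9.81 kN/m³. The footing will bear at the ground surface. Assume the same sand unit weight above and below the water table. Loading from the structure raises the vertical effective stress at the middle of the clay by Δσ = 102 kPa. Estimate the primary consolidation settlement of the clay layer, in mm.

Mid-depth of clay below the ground surface: z = 3.5 + 4.8/2 = 5.9 m.
Total vertical stress at mid-clay: σ_v = 18.4×3.5 + 18.6×2.4 = 109.04 kPa.
Pore pressure: u = 9.81×(5.9 − 1.9) = 39.24 kPa.
Initial effective stress: σ'_0 = σ_v − u = 109.04 − 39.24 = 69.8 kPa.
Final effective stress: σ'_f = σ'_0 + Δσ = 69.8 + 102 = 171.8 kPa.
Normally consolidated clay, so the full stress increment lies on the virgin compression line:
S_c = C_c·H/(1+e₀)·log₁₀(σ'_f/σ'_0) = 0.32×4.8/(1+1.27)×log₁₀(171.8/69.8)
    = 0.67665 × 0.39117 = 0.2647 m

S_c ≈ 265 mm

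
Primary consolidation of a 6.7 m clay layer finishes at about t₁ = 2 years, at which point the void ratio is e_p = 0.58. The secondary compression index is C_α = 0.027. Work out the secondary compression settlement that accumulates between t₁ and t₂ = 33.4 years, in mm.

Secondary compression: S_s = C_α·H/(1+e_p)·log₁₀(t₂/t₁)
S_s = 0.027×6.7/(1+0.58)×log₁₀(33.4/2)
    = 0.1145 × 1.223 = 0.14 m

S_s ≈ 140 mm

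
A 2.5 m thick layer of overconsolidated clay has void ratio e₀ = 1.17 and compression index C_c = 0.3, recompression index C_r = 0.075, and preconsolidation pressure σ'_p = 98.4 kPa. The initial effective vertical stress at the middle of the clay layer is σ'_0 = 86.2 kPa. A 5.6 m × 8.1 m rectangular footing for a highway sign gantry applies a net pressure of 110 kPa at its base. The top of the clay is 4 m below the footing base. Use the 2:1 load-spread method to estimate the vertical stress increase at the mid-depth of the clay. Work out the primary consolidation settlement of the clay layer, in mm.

Mid-depth of clay below the footing base: z = 4 + 2.5/2 = 5.25 m.
Stress increase at mid-clay by the 2:1 spreading method:
Δσ = qBL/((B+z)(L+z)) = 110×5.6×8.1/((5.6+5.25)(8.1+5.25)) = 34.447 kPa
Final effective stress: σ'_f = 86.2 + 34.447 = 120.65 kPa.
σ'_f = 120.65 > σ'_p = 98.4 kPa, so the stress path crosses the preconsolidation pressure — recompression up to σ'_p, then virgin compression beyond:
S_c = H/(1+e₀)·[C_r·log₁₀(σ'_p/σ'_0) + C_c·log₁₀(σ'_f/σ'_p)]
    = 2.5/2.17 × [0.075×log₁₀(98.4/86.2) + 0.3×log₁₀(120.65/98.4)]
    = 1.1521 × [0.0043116 + 0.02656] = 0.03557 m

S_c ≈ 35.6 mm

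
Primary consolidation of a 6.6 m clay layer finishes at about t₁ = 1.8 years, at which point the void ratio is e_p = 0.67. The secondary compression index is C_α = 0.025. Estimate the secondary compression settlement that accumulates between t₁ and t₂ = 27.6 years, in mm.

S_s ≈ 117 mm

Secondary compression: S_s = C_α·H/(1+e_p)·log₁₀(t₂/t₁)
S_s = 0.025×6.6/(1+0.67)×log₁₀(27.6/1.8)
    = 0.0988 × 1.186 = 0.1171 m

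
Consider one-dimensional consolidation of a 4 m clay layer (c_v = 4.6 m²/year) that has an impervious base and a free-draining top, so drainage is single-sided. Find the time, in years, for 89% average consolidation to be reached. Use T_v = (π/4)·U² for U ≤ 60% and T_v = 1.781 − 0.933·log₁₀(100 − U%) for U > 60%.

t ≈ 2.82 years

Drainage path length: H_d = H = 4 m (single drainage).
U > 60%: T_v = 1.781 − 0.933·log₁₀(100 − 89) = 0.80938.
t = T_v·H_d²/c_v = 0.80938×4²/4.6 = 2.815 years.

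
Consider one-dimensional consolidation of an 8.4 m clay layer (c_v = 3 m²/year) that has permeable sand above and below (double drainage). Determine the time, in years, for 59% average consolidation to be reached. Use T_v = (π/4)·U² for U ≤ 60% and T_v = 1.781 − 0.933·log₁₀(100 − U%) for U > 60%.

Drainage path length: H_d = H/2 = 4.2 m (double drainage).
U ≤ 60%: T_v = (π/4)·U² = (π/4)×0.59² = 0.2734.
t = T_v·H_d²/c_v = 0.2734×4.2²/3 = 1.608 years.

t ≈ 1.61 years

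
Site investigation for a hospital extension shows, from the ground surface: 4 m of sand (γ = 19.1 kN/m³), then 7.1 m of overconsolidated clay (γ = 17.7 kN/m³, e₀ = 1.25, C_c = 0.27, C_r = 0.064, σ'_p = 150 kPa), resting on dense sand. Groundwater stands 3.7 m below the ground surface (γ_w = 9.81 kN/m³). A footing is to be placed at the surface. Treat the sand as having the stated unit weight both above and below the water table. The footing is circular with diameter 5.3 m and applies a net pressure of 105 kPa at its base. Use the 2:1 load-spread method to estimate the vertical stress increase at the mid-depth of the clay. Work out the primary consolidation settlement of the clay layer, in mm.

Mid-depth of clay below the ground surface: z = 4 + 7.1/2 = 7.55 m.
Total vertical stress at mid-clay: σ_v = 19.1×4 + 17.7×3.55 = 139.24 kPa.
Pore pressure: u = 9.81×(7.55 − 3.7) = 37.769 kPa.
Initial effective stress: σ'_0 = σ_v − u = 139.24 − 37.769 = 101.47 kPa.
Stress increase at mid-clay by the 2:1 spreading method:
Δσ ≈ qD²/(D+z)² = 105×5.3²/(5.3+7.55)² = 17.862 kPa
Final effective stress: σ'_f = 101.47 + 17.862 = 119.33 kPa.
σ'_f = 119.33 ≤ σ'_p = 150 kPa, so the clay remains overconsolidated and only the recompression index applies:
S_c = C_r·H/(1+e₀)·log₁₀(σ'_f/σ'_0) = 0.064×7.1/2.25×log₁₀(119.33/101.47)
    = 0.20196 × 0.070412 = 0.01422 m

S_c ≈ 14.2 mm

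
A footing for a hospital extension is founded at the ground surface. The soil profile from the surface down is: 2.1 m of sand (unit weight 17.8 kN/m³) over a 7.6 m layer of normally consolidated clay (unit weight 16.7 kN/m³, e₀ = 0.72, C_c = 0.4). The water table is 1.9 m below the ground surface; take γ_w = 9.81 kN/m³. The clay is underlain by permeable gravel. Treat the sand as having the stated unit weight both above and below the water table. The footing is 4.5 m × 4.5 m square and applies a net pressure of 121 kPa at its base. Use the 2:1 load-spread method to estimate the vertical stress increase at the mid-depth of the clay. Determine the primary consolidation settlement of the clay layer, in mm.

Mid-depth of clay below the ground surface: z = 2.1 + 7.6/2 = 5.9 m.
Total vertical stress at mid-clay: σ_v = 17.8×2.1 + 16.7×3.8 = 100.84 kPa.
Pore pressure: u = 9.81×(5.9 − 1.9) = 39.24 kPa.
Initial effective stress: σ'_0 = σ_v − u = 100.84 − 39.24 = 61.6 kPa.
Stress increase at mid-clay by the 2:1 spreading method:
Δσ = qBL/((B+z)(L+z)) = 121×4.5×4.5/((4.5+5.9)(4.5+5.9)) = 22.654 kPa
Final effective stress: σ'_f = σ'_0 + Δσ = 61.6 + 22.654 = 84.254 kPa.
Normally consolidated clay, so the full stress increment lies on the virgin compression line:
S_c = C_c·H/(1+e₀)·log₁₀(σ'_f/σ'_0) = 0.4×7.6/(1+0.72)×log₁₀(84.254/61.6)
    = 1.7674 × 0.13601 = 0.2404 m

S_c ≈ 240 mm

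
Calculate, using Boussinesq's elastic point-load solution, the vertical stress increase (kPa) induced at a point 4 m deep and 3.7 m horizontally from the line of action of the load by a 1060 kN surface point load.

Δσ_z ≈ 6.74 kPa

Boussinesq vertical stress below a point load on an elastic half-space:
Δσ_z = 3P/(2πz²) · [1 + (r/z)²]^(−5/2)
r/z = 3.7/4 = 0.925; [1+(r/z)²]^(−5/2) = 0.21319.
Δσ_z = 3×1060/(2π×4²) × 0.21319 = 31.632 × 0.21319 = 6.744 kPa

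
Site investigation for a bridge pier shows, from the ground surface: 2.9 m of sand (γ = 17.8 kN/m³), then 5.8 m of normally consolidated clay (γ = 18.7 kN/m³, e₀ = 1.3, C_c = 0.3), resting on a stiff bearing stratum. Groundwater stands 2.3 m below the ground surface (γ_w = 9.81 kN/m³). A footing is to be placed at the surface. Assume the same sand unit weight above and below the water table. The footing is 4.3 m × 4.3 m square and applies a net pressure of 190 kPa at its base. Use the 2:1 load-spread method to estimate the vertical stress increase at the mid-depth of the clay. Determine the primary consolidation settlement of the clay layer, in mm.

S_c ≈ 129 mm

Mid-depth of clay below the ground surface: z = 2.9 + 5.8/2 = 5.8 m.
Total vertical stress at mid-clay: σ_v = 17.8×2.9 + 18.7×2.9 = 105.85 kPa.
Pore pressure: u = 9.81×(5.8 − 2.3) = 34.335 kPa.
Initial effective stress: σ'_0 = σ_v − u = 105.85 − 34.335 = 71.515 kPa.
Stress increase at mid-clay by the 2:1 spreading method:
Δσ = qBL/((B+z)(L+z)) = 190×4.3×4.3/((4.3+5.8)(4.3+5.8)) = 34.439 kPa
Final effective stress: σ'_f = σ'_0 + Δσ = 71.515 + 34.439 = 105.95 kPa.
Normally consolidated clay, so the full stress increment lies on the virgin compression line:
S_c = C_c·H/(1+e₀)·log₁₀(σ'_f/σ'_0) = 0.3×5.8/(1+1.3)×log₁₀(105.95/71.515)
    = 0.75652 × 0.1707 = 0.1291 m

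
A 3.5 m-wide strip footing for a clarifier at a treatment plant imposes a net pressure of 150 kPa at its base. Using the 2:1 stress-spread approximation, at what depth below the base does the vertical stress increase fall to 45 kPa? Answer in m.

2:1 spreading — at depth z the loaded area has grown by z in each plan dimension:
qB/(B+z) = Δσ_z ⇒ z = qB/Δσ_z − B = 150×3.5/45 − 3.5 = 8.167 m

z ≈ 8.17 m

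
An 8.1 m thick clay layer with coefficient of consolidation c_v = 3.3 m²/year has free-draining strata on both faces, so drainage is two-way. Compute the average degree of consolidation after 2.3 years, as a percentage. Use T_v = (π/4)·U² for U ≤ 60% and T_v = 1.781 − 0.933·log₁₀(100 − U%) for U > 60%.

U ≈ 74.1 %

Drainage path length: H_d = H/2 = 4.05 m (double drainage).
T_v = c_v·t/H_d² = 3.3×2.3/4.05² = 0.46273.
T_v = 0.46273 corresponds to the U > 60% branch:
U = 1 − 10^((1.781 − T_v)/0.933)/100 = 0.7412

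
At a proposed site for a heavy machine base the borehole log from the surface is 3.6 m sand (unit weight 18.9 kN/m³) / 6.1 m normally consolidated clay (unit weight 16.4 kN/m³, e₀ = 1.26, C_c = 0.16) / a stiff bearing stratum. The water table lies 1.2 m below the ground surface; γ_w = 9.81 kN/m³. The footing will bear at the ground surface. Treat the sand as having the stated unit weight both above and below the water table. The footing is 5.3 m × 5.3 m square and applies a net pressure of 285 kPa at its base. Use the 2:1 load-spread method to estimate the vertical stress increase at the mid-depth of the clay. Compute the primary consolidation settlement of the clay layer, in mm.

Mid-depth of clay below the ground surface: z = 3.6 + 6.1/2 = 6.65 m.
Total vertical stress at mid-clay: σ_v = 18.9×3.6 + 16.4×3.05 = 118.06 kPa.
Pore pressure: u = 9.81×(6.65 − 1.2) = 53.465 kPa.
Initial effective stress: σ'_0 = σ_v − u = 118.06 − 53.465 = 64.595 kPa.
Stress increase at mid-clay by the 2:1 spreading method:
Δσ = qBL/((B+z)(L+z)) = 285×5.3×5.3/((5.3+6.65)(5.3+6.65)) = 56.061 kPa
Final effective stress: σ'_f = σ'_0 + Δσ = 64.595 + 56.061 = 120.66 kPa.
Normally consolidated clay, so the full stress increment lies on the virgin compression line:
S_c = C_c·H/(1+e₀)·log₁₀(σ'_f/σ'_0) = 0.16×6.1/(1+1.26)×log₁₀(120.66/64.595)
    = 0.43186 × 0.27136 = 0.1172 m

S_c ≈ 117 mm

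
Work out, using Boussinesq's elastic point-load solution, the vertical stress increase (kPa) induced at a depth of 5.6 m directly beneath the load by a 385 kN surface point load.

Δσ_z ≈ 5.86 kPa

Boussinesq vertical stress below a point load on an elastic half-space:
Δσ_z = 3P/(2πz²) · [1 + (r/z)²]^(−5/2)
r/z = 0/5.6 = 0; [1+(r/z)²]^(−5/2) = 1.
Δσ_z = 3×385/(2π×5.6²) × 1 = 5.8617 × 1 = 5.862 kPa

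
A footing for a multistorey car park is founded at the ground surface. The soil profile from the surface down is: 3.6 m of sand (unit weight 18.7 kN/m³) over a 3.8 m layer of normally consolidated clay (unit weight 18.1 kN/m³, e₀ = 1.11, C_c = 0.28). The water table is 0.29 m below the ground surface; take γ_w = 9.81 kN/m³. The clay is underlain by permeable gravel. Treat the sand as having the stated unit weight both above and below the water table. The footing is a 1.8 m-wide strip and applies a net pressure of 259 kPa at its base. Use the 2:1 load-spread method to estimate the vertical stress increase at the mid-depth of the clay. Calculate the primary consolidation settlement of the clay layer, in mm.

S_c ≈ 179 mm

Mid-depth of clay below the ground surface: z = 3.6 + 3.8/2 = 5.5 m.
Total vertical stress at mid-clay: σ_v = 18.7×3.6 + 18.1×1.9 = 101.71 kPa.
Pore pressure: u = 9.81×(5.5 − 0.29) = 51.11 kPa.
Initial effective stress: σ'_0 = σ_v − u = 101.71 − 51.11 = 50.6 kPa.
Stress increase at mid-clay by the 2:1 spreading method:
Δσ = qB/(B+z) = 259×1.8/(1.8+5.5) = 63.863 kPa
Final effective stress: σ'_f = σ'_0 + Δσ = 50.6 + 63.863 = 114.46 kPa.
Normally consolidated clay, so the full stress increment lies on the virgin compression line:
S_c = C_c·H/(1+e₀)·log₁₀(σ'_f/σ'_0) = 0.28×3.8/(1+1.11)×log₁₀(114.46/50.6)
    = 0.50427 × 0.3545 = 0.1788 m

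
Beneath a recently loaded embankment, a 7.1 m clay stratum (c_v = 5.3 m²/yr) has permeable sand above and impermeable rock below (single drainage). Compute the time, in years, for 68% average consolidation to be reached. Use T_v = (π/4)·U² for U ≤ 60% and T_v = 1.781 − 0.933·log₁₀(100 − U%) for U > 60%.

t ≈ 3.58 years

Drainage path length: H_d = H = 7.1 m (single drainage).
U > 60%: T_v = 1.781 − 0.933·log₁₀(100 − 68) = 0.3767.
t = T_v·H_d²/c_v = 0.3767×7.1²/5.3 = 3.583 years.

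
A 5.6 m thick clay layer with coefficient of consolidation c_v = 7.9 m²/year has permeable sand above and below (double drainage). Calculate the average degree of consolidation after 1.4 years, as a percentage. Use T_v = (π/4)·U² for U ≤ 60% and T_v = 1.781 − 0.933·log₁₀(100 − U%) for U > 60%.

U ≈ 97.5 %

Drainage path length: H_d = H/2 = 2.8 m (double drainage).
T_v = c_v·t/H_d² = 7.9×1.4/2.8² = 1.4107.
T_v = 1.4107 corresponds to the U > 60% branch:
U = 1 − 10^((1.781 − T_v)/0.933)/100 = 0.9751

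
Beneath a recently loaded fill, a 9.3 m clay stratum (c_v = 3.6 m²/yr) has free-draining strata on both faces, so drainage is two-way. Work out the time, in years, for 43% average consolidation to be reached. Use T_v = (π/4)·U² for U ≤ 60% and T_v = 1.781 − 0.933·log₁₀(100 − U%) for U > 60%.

t ≈ 0.872 years

Drainage path length: H_d = H/2 = 4.65 m (double drainage).
U ≤ 60%: T_v = (π/4)·U² = (π/4)×0.43² = 0.14522.
t = T_v·H_d²/c_v = 0.14522×4.65²/3.6 = 0.8722 years.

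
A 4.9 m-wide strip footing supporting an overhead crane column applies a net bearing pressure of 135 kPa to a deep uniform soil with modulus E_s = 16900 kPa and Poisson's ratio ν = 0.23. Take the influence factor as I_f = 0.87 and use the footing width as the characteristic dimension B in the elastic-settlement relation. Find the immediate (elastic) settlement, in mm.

S_e ≈ 32.3 mm

Immediate (elastic) settlement: S_e = q·B·(1−ν²)/E_s · I_f.
S_e = 135 × 4.9 × (1 − 0.23²) / 16900 × 0.87
    = 135 × 4.9 × 0.9471 / 16900 × 0.87
    = 0.03225 m = 32.25 mm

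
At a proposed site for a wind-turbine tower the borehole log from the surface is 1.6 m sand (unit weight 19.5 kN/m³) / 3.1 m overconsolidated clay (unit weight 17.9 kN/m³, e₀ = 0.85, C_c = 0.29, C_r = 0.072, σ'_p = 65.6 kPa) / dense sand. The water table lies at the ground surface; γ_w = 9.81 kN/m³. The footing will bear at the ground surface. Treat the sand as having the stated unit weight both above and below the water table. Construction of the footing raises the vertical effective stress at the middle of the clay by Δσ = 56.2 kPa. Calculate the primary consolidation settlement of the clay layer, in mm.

Mid-depth of clay below the ground surface: z = 1.6 + 3.1/2 = 3.15 m.
Total vertical stress at mid-clay: σ_v = 19.5×1.6 + 17.9×1.55 = 58.945 kPa.
Pore pressure: u = 9.81×(3.15 − 0) = 30.902 kPa.
Initial effective stress: σ'_0 = σ_v − u = 58.945 − 30.902 = 28.043 kPa.
Final effective stress: σ'_f = 28.043 + 56.2 = 84.243 kPa.
σ'_f = 84.243 > σ'_p = 65.6 kPa, so the stress path crosses the preconsolidation pressure — recompression up to σ'_p, then virgin compression beyond:
S_c = H/(1+e₀)·[C_r·log₁₀(σ'_p/σ'_0) + C_c·log₁₀(σ'_f/σ'_p)]
    = 3.1/1.85 × [0.072×log₁₀(65.6/28.043) + 0.29×log₁₀(84.243/65.6)]
    = 1.6757 × [0.026574 + 0.031503] = 0.09732 m

S_c ≈ 97.3 mm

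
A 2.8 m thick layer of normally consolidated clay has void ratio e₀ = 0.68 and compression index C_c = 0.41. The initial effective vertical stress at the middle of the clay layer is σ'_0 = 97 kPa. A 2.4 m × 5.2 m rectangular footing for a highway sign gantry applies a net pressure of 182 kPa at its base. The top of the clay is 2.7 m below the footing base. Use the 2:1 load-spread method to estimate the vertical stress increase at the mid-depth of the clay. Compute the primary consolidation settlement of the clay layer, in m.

Mid-depth of clay below the footing base: z = 2.7 + 2.8/2 = 4.1 m.
Stress increase at mid-clay by the 2:1 spreading method:
Δσ = qBL/((B+z)(L+z)) = 182×2.4×5.2/((2.4+4.1)(5.2+4.1)) = 37.574 kPa
Final effective stress: σ'_f = σ'_0 + Δσ = 97 + 37.574 = 134.57 kPa.
Normally consolidated clay, so the full stress increment lies on the virgin compression line:
S_c = C_c·H/(1+e₀)·log₁₀(σ'_f/σ'_0) = 0.41×2.8/(1+0.68)×log₁₀(134.57/97)
    = 0.68333 × 0.14218 = 0.09716 m

S_c ≈ 0.0972 m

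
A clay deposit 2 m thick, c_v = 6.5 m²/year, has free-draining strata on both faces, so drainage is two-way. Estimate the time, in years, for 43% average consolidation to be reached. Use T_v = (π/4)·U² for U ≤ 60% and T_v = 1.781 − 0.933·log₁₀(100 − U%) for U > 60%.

Drainage path length: H_d = H/2 = 1 m (double drainage).
U ≤ 60%: T_v = (π/4)·U² = (π/4)×0.43² = 0.14522.
t = T_v·H_d²/c_v = 0.14522×1²/6.5 = 0.02234 years.

t ≈ 0.0223 years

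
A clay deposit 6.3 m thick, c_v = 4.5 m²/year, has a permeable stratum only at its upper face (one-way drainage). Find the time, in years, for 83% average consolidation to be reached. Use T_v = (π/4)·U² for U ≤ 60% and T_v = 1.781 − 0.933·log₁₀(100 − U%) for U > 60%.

t ≈ 5.58 years

Drainage path length: H_d = H = 6.3 m (single drainage).
U > 60%: T_v = 1.781 − 0.933·log₁₀(100 − 83) = 0.63299.
t = T_v·H_d²/c_v = 0.63299×6.3²/4.5 = 5.583 years.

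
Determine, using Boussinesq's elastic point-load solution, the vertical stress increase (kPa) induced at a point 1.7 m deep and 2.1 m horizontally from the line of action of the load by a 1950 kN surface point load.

Δσ_z ≈ 31.8 kPa

Boussinesq vertical stress below a point load on an elastic half-space:
Δσ_z = 3P/(2πz²) · [1 + (r/z)²]^(−5/2)
r/z = 2.1/1.7 = 1.2353; [1+(r/z)²]^(−5/2) = 0.098614.
Δσ_z = 3×1950/(2π×1.7²) × 0.098614 = 322.16 × 0.098614 = 31.77 kPa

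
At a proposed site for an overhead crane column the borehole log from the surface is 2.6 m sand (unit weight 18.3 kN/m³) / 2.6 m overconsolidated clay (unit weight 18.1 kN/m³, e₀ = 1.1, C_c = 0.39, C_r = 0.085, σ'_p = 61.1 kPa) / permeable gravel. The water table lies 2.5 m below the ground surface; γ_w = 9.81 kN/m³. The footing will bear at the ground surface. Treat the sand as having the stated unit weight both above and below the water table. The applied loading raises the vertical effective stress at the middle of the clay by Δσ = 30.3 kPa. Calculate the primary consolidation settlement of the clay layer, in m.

Mid-depth of clay below the ground surface: z = 2.6 + 2.6/2 = 3.9 m.
Total vertical stress at mid-clay: σ_v = 18.3×2.6 + 18.1×1.3 = 71.11 kPa.
Pore pressure: u = 9.81×(3.9 − 2.5) = 13.734 kPa.
Initial effective stress: σ'_0 = σ_v − u = 71.11 − 13.734 = 57.376 kPa.
Final effective stress: σ'_f = 57.376 + 30.3 = 87.676 kPa.
σ'_f = 87.676 > σ'_p = 61.1 kPa, so the stress path crosses the preconsolidation pressure — recompression up to σ'_p, then virgin compression beyond:
S_c = H/(1+e₀)·[C_r·log₁₀(σ'_p/σ'_0) + C_c·log₁₀(σ'_f/σ'_p)]
    = 2.6/2.1 × [0.085×log₁₀(61.1/57.376) + 0.39×log₁₀(87.676/61.1)]
    = 1.2381 × [0.0023214 + 0.061167] = 0.0786 m

S_c ≈ 0.0786 m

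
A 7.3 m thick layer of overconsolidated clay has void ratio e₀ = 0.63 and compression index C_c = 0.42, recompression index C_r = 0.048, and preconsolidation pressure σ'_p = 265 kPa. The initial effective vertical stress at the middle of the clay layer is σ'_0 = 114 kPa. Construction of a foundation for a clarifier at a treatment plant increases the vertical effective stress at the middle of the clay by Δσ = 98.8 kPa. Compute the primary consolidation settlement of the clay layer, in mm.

S_c ≈ 58.3 mm

Final effective stress: σ'_f = 114 + 98.8 = 212.8 kPa.
σ'_f = 212.8 ≤ σ'_p = 265 kPa, so the clay remains overconsolidated and only the recompression index applies:
S_c = C_r·H/(1+e₀)·log₁₀(σ'_f/σ'_0) = 0.048×7.3/1.63×log₁₀(212.8/114)
    = 0.21497 × 0.27107 = 0.05827 m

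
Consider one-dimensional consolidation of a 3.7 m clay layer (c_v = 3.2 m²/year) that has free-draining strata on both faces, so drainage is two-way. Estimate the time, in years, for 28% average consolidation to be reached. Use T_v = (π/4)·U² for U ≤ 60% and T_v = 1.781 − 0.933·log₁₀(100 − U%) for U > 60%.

Drainage path length: H_d = H/2 = 1.85 m (double drainage).
U ≤ 60%: T_v = (π/4)·U² = (π/4)×0.28² = 0.061575.
t = T_v·H_d²/c_v = 0.061575×1.85²/3.2 = 0.06586 years.

t ≈ 0.0659 years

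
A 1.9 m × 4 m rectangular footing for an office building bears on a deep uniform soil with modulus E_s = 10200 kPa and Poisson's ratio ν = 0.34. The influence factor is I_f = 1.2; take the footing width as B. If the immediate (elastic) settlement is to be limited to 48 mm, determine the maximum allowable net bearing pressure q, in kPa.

q ≈ 243 kPa

S_e = q·B·(1−ν²)/E_s · I_f  ⇒  q = S_e·E_s / (B·(1−ν²)·I_f).
q = 0.048 × 10200 / (1.9 × 0.8844 × 1.2) = 242.8 kPa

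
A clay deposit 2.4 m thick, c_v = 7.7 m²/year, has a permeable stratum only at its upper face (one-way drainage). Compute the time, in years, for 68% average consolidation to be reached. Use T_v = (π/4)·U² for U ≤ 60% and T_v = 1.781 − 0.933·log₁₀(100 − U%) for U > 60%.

t ≈ 0.282 years

Drainage path length: H_d = H = 2.4 m (single drainage).
U > 60%: T_v = 1.781 − 0.933·log₁₀(100 − 68) = 0.3767.
t = T_v·H_d²/c_v = 0.3767×2.4²/7.7 = 0.2818 years.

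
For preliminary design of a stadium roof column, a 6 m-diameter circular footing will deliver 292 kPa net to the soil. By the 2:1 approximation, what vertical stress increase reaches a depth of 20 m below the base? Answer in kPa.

Δσ_z ≈ 15.6 kPa

By the 2:1 method the load spreads at 1 horizontal : 2 vertical, so at depth z the loaded area has grown by z in each plan dimension:
Δσ ≈ qD²/(D+z)² = 292×6²/(6+20)² = 15.55 kPa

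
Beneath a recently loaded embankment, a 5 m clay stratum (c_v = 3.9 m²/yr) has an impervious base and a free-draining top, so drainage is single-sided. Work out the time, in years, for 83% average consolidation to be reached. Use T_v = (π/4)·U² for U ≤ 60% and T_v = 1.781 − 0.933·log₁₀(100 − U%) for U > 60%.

t ≈ 4.06 years

Drainage path length: H_d = H = 5 m (single drainage).
U > 60%: T_v = 1.781 − 0.933·log₁₀(100 − 83) = 0.63299.
t = T_v·H_d²/c_v = 0.63299×5²/3.9 = 4.058 years.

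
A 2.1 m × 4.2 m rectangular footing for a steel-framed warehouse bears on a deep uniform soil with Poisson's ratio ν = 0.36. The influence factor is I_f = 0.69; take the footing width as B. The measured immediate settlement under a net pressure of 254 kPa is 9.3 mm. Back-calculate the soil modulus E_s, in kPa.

S_e = q·B·(1−ν²)/E_s · I_f  ⇒  E_s = q·B·(1−ν²)·I_f / S_e.
E_s = 254 × 2.1 × 0.8704 × 0.69 / 0.0093 = 34450 kPa

E_s ≈ 34400 kPa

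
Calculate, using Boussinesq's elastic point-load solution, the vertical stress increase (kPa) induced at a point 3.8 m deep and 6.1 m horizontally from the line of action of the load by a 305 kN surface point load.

Boussinesq vertical stress below a point load on an elastic half-space:
Δσ_z = 3P/(2πz²) · [1 + (r/z)²]^(−5/2)
r/z = 6.1/3.8 = 1.6053; [1+(r/z)²]^(−5/2) = 0.041328.
Δσ_z = 3×305/(2π×3.8²) × 0.041328 = 10.085 × 0.041328 = 0.4168 kPa

Δσ_z ≈ 0.417 kPa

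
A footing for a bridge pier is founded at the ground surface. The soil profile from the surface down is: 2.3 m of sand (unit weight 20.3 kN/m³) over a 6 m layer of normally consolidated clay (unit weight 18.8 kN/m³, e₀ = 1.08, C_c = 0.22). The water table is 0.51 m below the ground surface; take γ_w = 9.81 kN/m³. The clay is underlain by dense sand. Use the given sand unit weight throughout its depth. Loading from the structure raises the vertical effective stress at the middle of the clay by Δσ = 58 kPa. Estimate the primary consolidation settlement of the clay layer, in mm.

S_c ≈ 196 mm

Mid-depth of clay below the ground surface: z = 2.3 + 6/2 = 5.3 m.
Total vertical stress at mid-clay: σ_v = 20.3×2.3 + 18.8×3 = 103.09 kPa.
Pore pressure: u = 9.81×(5.3 − 0.51) = 46.99 kPa.
Initial effective stress: σ'_0 = σ_v − u = 103.09 − 46.99 = 56.1 kPa.
Final effective stress: σ'_f = σ'_0 + Δσ = 56.1 + 58 = 114.1 kPa.
Normally consolidated clay, so the full stress increment lies on the virgin compression line:
S_c = C_c·H/(1+e₀)·log₁₀(σ'_f/σ'_0) = 0.22×6/(1+1.08)×log₁₀(114.1/56.1)
    = 0.63462 × 0.30832 = 0.1957 m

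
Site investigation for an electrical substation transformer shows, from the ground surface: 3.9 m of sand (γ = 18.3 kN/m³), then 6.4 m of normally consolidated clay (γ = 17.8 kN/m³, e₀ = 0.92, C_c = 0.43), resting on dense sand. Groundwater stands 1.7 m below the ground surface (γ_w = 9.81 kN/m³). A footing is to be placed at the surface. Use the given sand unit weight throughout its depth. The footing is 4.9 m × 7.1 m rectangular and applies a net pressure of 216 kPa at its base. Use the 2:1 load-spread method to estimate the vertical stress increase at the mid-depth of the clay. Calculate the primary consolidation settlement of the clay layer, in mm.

S_c ≈ 287 mm

Mid-depth of clay below the ground surface: z = 3.9 + 6.4/2 = 7.1 m.
Total vertical stress at mid-clay: σ_v = 18.3×3.9 + 17.8×3.2 = 128.33 kPa.
Pore pressure: u = 9.81×(7.1 − 1.7) = 52.974 kPa.
Initial effective stress: σ'_0 = σ_v − u = 128.33 − 52.974 = 75.356 kPa.
Stress increase at mid-clay by the 2:1 spreading method:
Δσ = qBL/((B+z)(L+z)) = 216×4.9×7.1/((4.9+7.1)(7.1+7.1)) = 44.1 kPa
Final effective stress: σ'_f = σ'_0 + Δσ = 75.356 + 44.1 = 119.46 kPa.
Normally consolidated clay, so the full stress increment lies on the virgin compression line:
S_c = C_c·H/(1+e₀)·log₁₀(σ'_f/σ'_0) = 0.43×6.4/(1+0.92)×log₁₀(119.46/75.356)
    = 1.4333 × 0.2001 = 0.2868 m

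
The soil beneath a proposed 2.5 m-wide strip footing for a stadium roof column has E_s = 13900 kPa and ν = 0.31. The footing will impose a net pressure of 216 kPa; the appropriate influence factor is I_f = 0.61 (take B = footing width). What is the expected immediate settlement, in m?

Immediate (elastic) settlement: S_e = q·B·(1−ν²)/E_s · I_f.
S_e = 216 × 2.5 × (1 − 0.31²) / 13900 × 0.61
    = 216 × 2.5 × 0.9039 / 13900 × 0.61
    = 0.02142 m

S_e ≈ 0.0214 m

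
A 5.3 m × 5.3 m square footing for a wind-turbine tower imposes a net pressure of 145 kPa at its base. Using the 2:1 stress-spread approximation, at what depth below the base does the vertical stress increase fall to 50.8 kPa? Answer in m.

2:1 spreading — at depth z the loaded area has grown by z in each plan dimension:
qB²/(B+z)² = Δσ_z ⇒ z = B(√(q/Δσ_z) − 1) = 5.3×(√(145/50.8) − 1) = 3.654 m

z ≈ 3.65 m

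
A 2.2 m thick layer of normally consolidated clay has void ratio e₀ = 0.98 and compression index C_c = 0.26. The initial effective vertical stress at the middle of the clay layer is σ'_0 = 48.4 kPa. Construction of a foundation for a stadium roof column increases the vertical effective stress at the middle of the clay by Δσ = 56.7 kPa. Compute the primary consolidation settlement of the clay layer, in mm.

S_c ≈ 97.3 mm

Final effective stress: σ'_f = σ'_0 + Δσ = 48.4 + 56.7 = 105.1 kPa.
Normally consolidated clay, so the full stress increment lies on the virgin compression line:
S_c = C_c·H/(1+e₀)·log₁₀(σ'_f/σ'_0) = 0.26×2.2/(1+0.98)×log₁₀(105.1/48.4)
    = 0.28889 × 0.33676 = 0.09729 m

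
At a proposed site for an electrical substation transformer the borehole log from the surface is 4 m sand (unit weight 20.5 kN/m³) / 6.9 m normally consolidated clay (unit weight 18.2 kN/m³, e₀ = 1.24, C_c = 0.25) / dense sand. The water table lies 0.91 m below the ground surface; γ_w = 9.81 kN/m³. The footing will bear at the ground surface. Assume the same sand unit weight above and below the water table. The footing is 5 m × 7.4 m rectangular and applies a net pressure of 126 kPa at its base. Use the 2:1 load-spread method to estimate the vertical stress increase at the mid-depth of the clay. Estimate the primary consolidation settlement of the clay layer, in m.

Mid-depth of clay below the ground surface: z = 4 + 6.9/2 = 7.45 m.
Total vertical stress at mid-clay: σ_v = 20.5×4 + 18.2×3.45 = 144.79 kPa.
Pore pressure: u = 9.81×(7.45 − 0.91) = 64.157 kPa.
Initial effective stress: σ'_0 = σ_v − u = 144.79 − 64.157 = 80.633 kPa.
Stress increase at mid-clay by the 2:1 spreading method:
Δσ = qBL/((B+z)(L+z)) = 126×5×7.4/((5+7.45)(7.4+7.45)) = 25.216 kPa
Final effective stress: σ'_f = σ'_0 + Δσ = 80.633 + 25.216 = 105.85 kPa.
Normally consolidated clay, so the full stress increment lies on the virgin compression line:
S_c = C_c·H/(1+e₀)·log₁₀(σ'_f/σ'_0) = 0.25×6.9/(1+1.24)×log₁₀(105.85/80.633)
    = 0.77009 × 0.11818 = 0.09101 m

S_c ≈ 0.091 m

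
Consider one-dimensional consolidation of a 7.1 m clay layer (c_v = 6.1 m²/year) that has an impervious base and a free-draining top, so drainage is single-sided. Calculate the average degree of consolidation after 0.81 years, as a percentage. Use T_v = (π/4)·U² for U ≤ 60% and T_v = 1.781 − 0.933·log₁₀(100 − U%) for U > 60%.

U ≈ 35.3 %

Drainage path length: H_d = H = 7.1 m (single drainage).
T_v = c_v·t/H_d² = 6.1×0.81/7.1² = 0.098016.
T_v = 0.098016 corresponds to the U ≤ 60% branch:
U = √(4T_v/π) = 0.3533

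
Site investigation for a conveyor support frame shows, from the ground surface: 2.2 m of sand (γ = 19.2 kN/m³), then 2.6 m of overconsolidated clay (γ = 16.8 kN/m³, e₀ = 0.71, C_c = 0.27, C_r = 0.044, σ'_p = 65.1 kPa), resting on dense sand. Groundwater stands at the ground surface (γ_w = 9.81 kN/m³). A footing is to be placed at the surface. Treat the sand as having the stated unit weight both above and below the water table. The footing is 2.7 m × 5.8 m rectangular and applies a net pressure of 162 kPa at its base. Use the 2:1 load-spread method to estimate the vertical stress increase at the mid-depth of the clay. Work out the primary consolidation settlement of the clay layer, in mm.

Mid-depth of clay below the ground surface: z = 2.2 + 2.6/2 = 3.5 m.
Total vertical stress at mid-clay: σ_v = 19.2×2.2 + 16.8×1.3 = 64.08 kPa.
Pore pressure: u = 9.81×(3.5 − 0) = 34.335 kPa.
Initial effective stress: σ'_0 = σ_v − u = 64.08 − 34.335 = 29.745 kPa.
Stress increase at mid-clay by the 2:1 spreading method:
Δσ = qBL/((B+z)(L+z)) = 162×2.7×5.8/((2.7+3.5)(5.8+3.5)) = 43.998 kPa
Final effective stress: σ'_f = 29.745 + 43.998 = 73.743 kPa.
σ'_f = 73.743 > σ'_p = 65.1 kPa, so the stress path crosses the preconsolidation pressure — recompression up to σ'_p, then virgin compression beyond:
S_c = H/(1+e₀)·[C_r·log₁₀(σ'_p/σ'_0) + C_c·log₁₀(σ'_f/σ'_p)]
    = 2.6/1.71 × [0.044×log₁₀(65.1/29.745) + 0.27×log₁₀(73.743/65.1)]
    = 1.5205 × [0.014967 + 0.014618] = 0.04498 m

S_c ≈ 45 mm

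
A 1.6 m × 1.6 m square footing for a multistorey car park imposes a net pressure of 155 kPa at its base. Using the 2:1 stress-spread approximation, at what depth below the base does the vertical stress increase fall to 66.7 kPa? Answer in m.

z ≈ 0.839 m

2:1 spreading — at depth z the loaded area has grown by z in each plan dimension:
qB²/(B+z)² = Δσ_z ⇒ z = B(√(q/Δσ_z) − 1) = 1.6×(√(155/66.7) − 1) = 0.8391 m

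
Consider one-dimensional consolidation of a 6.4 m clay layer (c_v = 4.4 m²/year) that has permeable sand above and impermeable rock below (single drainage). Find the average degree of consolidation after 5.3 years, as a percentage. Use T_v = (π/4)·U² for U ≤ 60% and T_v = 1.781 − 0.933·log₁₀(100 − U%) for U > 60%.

Drainage path length: H_d = H = 6.4 m (single drainage).
T_v = c_v·t/H_d² = 4.4×5.3/6.4² = 0.56934.
T_v = 0.56934 corresponds to the U > 60% branch:
U = 1 − 10^((1.781 − T_v)/0.933)/100 = 0.8011

U ≈ 80.1 %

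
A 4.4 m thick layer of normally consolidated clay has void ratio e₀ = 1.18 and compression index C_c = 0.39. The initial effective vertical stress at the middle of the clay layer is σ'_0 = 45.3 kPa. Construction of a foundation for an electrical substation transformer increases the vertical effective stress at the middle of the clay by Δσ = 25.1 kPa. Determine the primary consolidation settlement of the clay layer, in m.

Final effective stress: σ'_f = σ'_0 + Δσ = 45.3 + 25.1 = 70.4 kPa.
Normally consolidated clay, so the full stress increment lies on the virgin compression line:
S_c = C_c·H/(1+e₀)·log₁₀(σ'_f/σ'_0) = 0.39×4.4/(1+1.18)×log₁₀(70.4/45.3)
    = 0.78716 × 0.19147 = 0.1507 m

S_c ≈ 0.151 m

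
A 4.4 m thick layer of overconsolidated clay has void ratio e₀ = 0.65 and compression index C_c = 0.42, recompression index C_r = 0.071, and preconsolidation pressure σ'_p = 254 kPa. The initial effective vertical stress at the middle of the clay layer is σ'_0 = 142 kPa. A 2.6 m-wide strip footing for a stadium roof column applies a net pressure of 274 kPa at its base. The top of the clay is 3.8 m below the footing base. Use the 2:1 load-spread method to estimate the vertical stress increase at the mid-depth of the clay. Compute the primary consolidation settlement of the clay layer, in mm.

Mid-depth of clay below the footing base: z = 3.8 + 4.4/2 = 6 m.
Stress increase at mid-clay by the 2:1 spreading method:
Δσ = qB/(B+z) = 274×2.6/(2.6+6) = 82.837 kPa
Final effective stress: σ'_f = 142 + 82.837 = 224.84 kPa.
σ'_f = 224.84 ≤ σ'_p = 254 kPa, so the clay remains overconsolidated and only the recompression index applies:
S_c = C_r·H/(1+e₀)·log₁₀(σ'_f/σ'_0) = 0.071×4.4/1.65×log₁₀(224.84/142)
    = 0.18934 × 0.19959 = 0.03779 m

S_c ≈ 37.8 mm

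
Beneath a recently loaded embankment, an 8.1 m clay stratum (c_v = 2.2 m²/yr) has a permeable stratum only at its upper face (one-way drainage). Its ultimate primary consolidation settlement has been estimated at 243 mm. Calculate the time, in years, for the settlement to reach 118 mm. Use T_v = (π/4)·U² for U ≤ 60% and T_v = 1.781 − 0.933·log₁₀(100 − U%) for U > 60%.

t ≈ 5.52 years

Drainage path length: H_d = H = 8.1 m (single drainage).
U = S(t)/S_ult = 118/243 = 0.4856.
U ≤ 60%: T_v = (π/4)·U² = (π/4)×0.4856² = 0.1852.
t = T_v·H_d²/c_v = 0.1852×8.1²/2.2 = 5.523 years.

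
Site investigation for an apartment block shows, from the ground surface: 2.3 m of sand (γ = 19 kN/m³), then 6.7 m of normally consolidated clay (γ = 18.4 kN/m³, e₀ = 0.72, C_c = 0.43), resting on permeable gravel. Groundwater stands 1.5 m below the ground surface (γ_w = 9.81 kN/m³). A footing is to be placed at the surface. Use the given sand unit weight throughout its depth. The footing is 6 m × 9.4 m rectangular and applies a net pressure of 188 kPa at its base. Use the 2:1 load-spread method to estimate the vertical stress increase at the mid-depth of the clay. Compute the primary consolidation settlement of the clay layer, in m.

S_c ≈ 0.48 m

Mid-depth of clay below the ground surface: z = 2.3 + 6.7/2 = 5.65 m.
Total vertical stress at mid-clay: σ_v = 19×2.3 + 18.4×3.35 = 105.34 kPa.
Pore pressure: u = 9.81×(5.65 − 1.5) = 40.712 kPa.
Initial effective stress: σ'_0 = σ_v − u = 105.34 − 40.712 = 64.628 kPa.
Stress increase at mid-clay by the 2:1 spreading method:
Δσ = qBL/((B+z)(L+z)) = 188×6×9.4/((6+5.65)(9.4+5.65)) = 60.475 kPa
Final effective stress: σ'_f = σ'_0 + Δσ = 64.628 + 60.475 = 125.1 kPa.
Normally consolidated clay, so the full stress increment lies on the virgin compression line:
S_c = C_c·H/(1+e₀)·log₁₀(σ'_f/σ'_0) = 0.43×6.7/(1+0.72)×log₁₀(125.1/64.628)
    = 1.675 × 0.28684 = 0.4805 m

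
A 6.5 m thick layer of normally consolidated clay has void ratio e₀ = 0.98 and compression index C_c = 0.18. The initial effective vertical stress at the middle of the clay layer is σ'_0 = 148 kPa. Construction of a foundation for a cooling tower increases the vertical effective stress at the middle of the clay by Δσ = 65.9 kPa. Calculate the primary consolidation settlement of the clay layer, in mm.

Final effective stress: σ'_f = σ'_0 + Δσ = 148 + 65.9 = 213.9 kPa.
Normally consolidated clay, so the full stress increment lies on the virgin compression line:
S_c = C_c·H/(1+e₀)·log₁₀(σ'_f/σ'_0) = 0.18×6.5/(1+0.98)×log₁₀(213.9/148)
    = 0.59091 × 0.15995 = 0.09452 m

S_c ≈ 94.5 mm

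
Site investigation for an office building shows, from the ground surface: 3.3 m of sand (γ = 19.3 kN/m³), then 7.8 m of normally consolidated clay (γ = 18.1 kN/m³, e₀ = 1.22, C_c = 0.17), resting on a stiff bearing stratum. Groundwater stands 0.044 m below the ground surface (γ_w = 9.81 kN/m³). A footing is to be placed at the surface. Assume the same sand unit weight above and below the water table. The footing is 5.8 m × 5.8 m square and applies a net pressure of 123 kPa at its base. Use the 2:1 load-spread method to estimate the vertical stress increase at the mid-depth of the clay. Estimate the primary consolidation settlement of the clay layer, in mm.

S_c ≈ 83.9 mm

Mid-depth of clay below the ground surface: z = 3.3 + 7.8/2 = 7.2 m.
Total vertical stress at mid-clay: σ_v = 19.3×3.3 + 18.1×3.9 = 134.28 kPa.
Pore pressure: u = 9.81×(7.2 − 0.044) = 70.2 kPa.
Initial effective stress: σ'_0 = σ_v − u = 134.28 − 70.2 = 64.08 kPa.
Stress increase at mid-clay by the 2:1 spreading method:
Δσ = qBL/((B+z)(L+z)) = 123×5.8×5.8/((5.8+7.2)(5.8+7.2)) = 24.484 kPa
Final effective stress: σ'_f = σ'_0 + Δσ = 64.08 + 24.484 = 88.564 kPa.
Normally consolidated clay, so the full stress increment lies on the virgin compression line:
S_c = C_c·H/(1+e₀)·log₁₀(σ'_f/σ'_0) = 0.17×7.8/(1+1.22)×log₁₀(88.564/64.08)
    = 0.5973 × 0.14053 = 0.08394 m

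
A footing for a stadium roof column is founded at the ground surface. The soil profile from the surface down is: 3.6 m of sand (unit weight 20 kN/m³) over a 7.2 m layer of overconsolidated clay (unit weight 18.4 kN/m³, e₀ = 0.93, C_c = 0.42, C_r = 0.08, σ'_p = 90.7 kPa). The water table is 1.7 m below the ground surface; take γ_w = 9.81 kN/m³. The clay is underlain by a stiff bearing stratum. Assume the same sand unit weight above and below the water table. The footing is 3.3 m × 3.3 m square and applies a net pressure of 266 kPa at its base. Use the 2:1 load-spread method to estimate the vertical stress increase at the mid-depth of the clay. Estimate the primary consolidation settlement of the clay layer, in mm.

S_c ≈ 144 mm

Mid-depth of clay below the ground surface: z = 3.6 + 7.2/2 = 7.2 m.
Total vertical stress at mid-clay: σ_v = 20×3.6 + 18.4×3.6 = 138.24 kPa.
Pore pressure: u = 9.81×(7.2 − 1.7) = 53.955 kPa.
Initial effective stress: σ'_0 = σ_v − u = 138.24 − 53.955 = 84.285 kPa.
Stress increase at mid-clay by the 2:1 spreading method:
Δσ = qBL/((B+z)(L+z)) = 266×3.3×3.3/((3.3+7.2)(3.3+7.2)) = 26.274 kPa
Final effective stress: σ'_f = 84.285 + 26.274 = 110.56 kPa.
σ'_f = 110.56 > σ'_p = 90.7 kPa, so the stress path crosses the preconsolidation pressure — recompression up to σ'_p, then virgin compression beyond:
S_c = H/(1+e₀)·[C_r·log₁₀(σ'_p/σ'_0) + C_c·log₁₀(σ'_f/σ'_p)]
    = 7.2/1.93 × [0.08×log₁₀(90.7/84.285) + 0.42×log₁₀(110.56/90.7)]
    = 3.7306 × [0.0025486 + 0.036116] = 0.1442 m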